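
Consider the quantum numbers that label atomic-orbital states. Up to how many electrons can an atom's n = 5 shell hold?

50

A shell holds 2n² electrons: 2 × 5² = 2 × 25 = 50.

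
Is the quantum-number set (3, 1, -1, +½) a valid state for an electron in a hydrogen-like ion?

n = 3 is a positive integer. ℓ = 1 satisfies 0 ≤ ℓ ≤ n−1 = 2. m_ℓ = -1 lies in the range −ℓ … +ℓ (here −1 … 1). m_s = +1/2 is one of ±1/2.
All four constraints are satisfied.

Allowed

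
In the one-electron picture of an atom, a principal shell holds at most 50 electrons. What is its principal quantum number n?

n = 5

2n² = 50 ⇒ n² = 25 ⇒ n = 5.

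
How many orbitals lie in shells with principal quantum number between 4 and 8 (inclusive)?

190

Shell n has n² orbitals: 4²=16 + 5²=25 + 6²=36 + 7²=49 + 8²=64 = 190 orbitals.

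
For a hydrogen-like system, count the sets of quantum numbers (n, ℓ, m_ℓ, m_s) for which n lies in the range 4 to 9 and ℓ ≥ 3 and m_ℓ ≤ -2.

154

Treat each shell separately and count matching orbitals:
n=4 → 2; n=5 → 5; n=6 → 9; n=7 → 14; n=8 → 20; n=9 → 27.
Orbitals: 2 + 5 + 9 + 14 + 20 + 27 = 77. Including both spin states (m_s = ±1/2) gives 2 × 77 = 154 states.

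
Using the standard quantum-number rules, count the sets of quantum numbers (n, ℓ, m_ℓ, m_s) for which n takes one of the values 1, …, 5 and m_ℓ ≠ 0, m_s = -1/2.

Count contributing orbitals for each principal shell:
n=2 → 2; n=3 → 6; n=4 → 12; n=5 → 20.
Orbitals: 2 + 6 + 12 + 20 = 40. With m_s fixed to -1/2 there is one state per orbital, so 40 states.

40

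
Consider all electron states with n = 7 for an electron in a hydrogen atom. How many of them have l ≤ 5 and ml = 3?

Orbitals with l ≤ 5 and ml = 3, by l: l=3 → 1; l=4 → 1; l=5 → 1.
Orbitals: 1 + 1 + 1 = 3. Each orbital carries two spin states, so 3 × 2 = 6 states.

6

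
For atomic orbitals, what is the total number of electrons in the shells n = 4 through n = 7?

252

Shell n has n² orbitals: 4²=16 + 5²=25 + 6²=36 + 7²=49 = 126 orbitals.
Two spin states per orbital: 2 × 126 = 252 electrons.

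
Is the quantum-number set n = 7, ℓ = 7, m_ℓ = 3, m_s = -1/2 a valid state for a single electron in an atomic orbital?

No

The orbital quantum number must satisfy 0 ≤ ℓ ≤ n−1. With n = 7 the allowed ℓ values are 0, 1, 2, 3, 4, 5, 6, so ℓ = 7 is out of range.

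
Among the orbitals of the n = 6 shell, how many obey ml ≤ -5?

1

The n = 6 shell has l = 0 through 5; check each.
Per l-value: l=5 → 1.
Total orbitals: 1.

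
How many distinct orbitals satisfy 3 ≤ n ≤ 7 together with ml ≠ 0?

Work shell by shell — for each n, count the (l, ml) pairs that satisfy ml ≠ 0:
n=3 → 6; n=4 → 12; n=5 → 20; n=6 → 30; n=7 → 42.
Total orbitals: 6 + 12 + 20 + 30 + 42 = 110.

110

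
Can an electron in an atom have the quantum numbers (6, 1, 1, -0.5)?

Valid

n = 6 is a positive integer. l = 1 satisfies 0 ≤ l ≤ n−1 = 5. ml = 1 lies in the range −l … +l (here −1 … 1). ms = -1/2 is one of ±1/2.
All four constraints are satisfied.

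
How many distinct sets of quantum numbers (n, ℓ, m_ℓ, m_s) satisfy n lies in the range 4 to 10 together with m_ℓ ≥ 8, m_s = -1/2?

4

Per-shell orbital counts meeting the constraint:
n=9 → 1; n=10 → 3.
Orbitals: 1 + 3 = 4. With m_s fixed to -1/2 there is one state per orbital, so 4 states.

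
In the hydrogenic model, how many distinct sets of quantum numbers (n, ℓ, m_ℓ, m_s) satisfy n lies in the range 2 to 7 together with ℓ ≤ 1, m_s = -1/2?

24

Per-shell orbital counts meeting the constraint:
n=2 → 4; n=3 → 4; n=4 → 4; n=5 → 4; n=6 → 4; n=7 → 4.
Orbitals: 4 + 4 + 4 + 4 + 4 + 4 = 24. With m_s fixed to -1/2 there is one state per orbital, so 24 states.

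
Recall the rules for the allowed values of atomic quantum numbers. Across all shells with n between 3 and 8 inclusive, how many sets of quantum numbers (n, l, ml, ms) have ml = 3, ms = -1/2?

15

Go shell by shell, enumerating (l, ml) with ml = 3:
n=4 → 1; n=5 → 2; n=6 → 3; n=7 → 4; n=8 → 5.
Orbitals: 1 + 2 + 3 + 4 + 5 = 15. With ms fixed to -1/2 there is one state per orbital, so 15 states.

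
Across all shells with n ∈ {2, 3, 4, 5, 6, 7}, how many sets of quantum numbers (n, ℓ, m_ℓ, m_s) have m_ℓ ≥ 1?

112

Count contributing orbitals for each principal shell:
n=2 → 1; n=3 → 3; n=4 → 6; n=5 → 10; n=6 → 15; n=7 → 21.
Orbitals: 1 + 3 + 6 + 10 + 15 + 21 = 56. Including both spin states (m_s = ±1/2) gives 2 × 56 = 112 states.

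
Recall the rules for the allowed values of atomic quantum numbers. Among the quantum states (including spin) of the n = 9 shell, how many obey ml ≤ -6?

12

The n = 9 shell has l = 0 through 8; check each.
The (l, ml) pairs meeting ml ≤ -6 give: l=6 → 1; l=7 → 2; l=8 → 3.
Orbitals: 1 + 2 + 3 = 6. Each orbital carries two spin states, so 6 × 2 = 12 states.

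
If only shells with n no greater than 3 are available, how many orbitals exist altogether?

14

Total orbitals = 1² + 2² + 3² = 14.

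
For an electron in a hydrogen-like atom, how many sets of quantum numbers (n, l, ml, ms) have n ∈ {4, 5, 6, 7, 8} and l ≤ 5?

Treat each shell separately and count matching orbitals:
n=4 → 16; n=5 → 25; n=6 → 36; n=7 → 36; n=8 → 36.
Orbitals: 16 + 25 + 36 + 36 + 36 = 149. Including both spin states (ms = ±1/2) gives 2 × 149 = 298 states.

298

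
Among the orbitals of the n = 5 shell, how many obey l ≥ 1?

24

With n = 5 the allowed l are 0, 1, …, 4.
Per l-value: l=1 → 3; l=2 → 5; l=3 → 7; l=4 → 9.
Total orbitals: 3 + 5 + 7 + 9 = 24.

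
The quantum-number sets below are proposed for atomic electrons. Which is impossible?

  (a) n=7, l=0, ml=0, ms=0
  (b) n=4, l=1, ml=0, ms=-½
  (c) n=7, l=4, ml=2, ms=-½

(a)

(a) has ms = 0, but an electron's spin must be ±1/2.
The remaining sets (b), (c) satisfy all four rules.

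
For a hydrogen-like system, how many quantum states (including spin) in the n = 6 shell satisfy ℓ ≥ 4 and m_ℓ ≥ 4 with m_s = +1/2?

Orbitals with ℓ ≥ 4 and m_ℓ ≥ 4, by ℓ: ℓ=4 → 1; ℓ=5 → 2.
Orbitals: 1 + 2 = 3. With m_s fixed to a single value there is one state per orbital, giving 3 states.

3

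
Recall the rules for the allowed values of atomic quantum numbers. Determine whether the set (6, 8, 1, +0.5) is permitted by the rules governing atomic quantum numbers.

The orbital quantum number must satisfy 0 ≤ l ≤ n−1. With n = 6 the allowed l values are 0, 1, 2, 3, 4, 5, so l = 8 is out of range.

Invalid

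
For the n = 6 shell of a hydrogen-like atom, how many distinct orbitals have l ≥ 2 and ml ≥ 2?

With n = 6 the allowed l are 0, 1, …, 5.
Orbitals with l ≥ 2 and ml ≥ 2, by l: l=2 → 1; l=3 → 2; l=4 → 3; l=5 → 4.
Total orbitals: 1 + 2 + 3 + 4 = 10.

10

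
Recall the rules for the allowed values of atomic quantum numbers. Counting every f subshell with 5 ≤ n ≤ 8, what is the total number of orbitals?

28

An f subshell (l = 3) exists for every n ≥ 4, so shells n = 5, 6, 7, 8 each contribute one — 4 subshells.
Since each f subshell has 2·3+1 = 7 orbitals, the total is 4 × 7 = 28.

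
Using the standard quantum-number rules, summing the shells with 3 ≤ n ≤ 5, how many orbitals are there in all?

50

Shell n has n² orbitals: 3²=9 + 4²=16 + 5²=25 = 50 orbitals.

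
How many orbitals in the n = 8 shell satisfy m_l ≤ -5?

6

Contributions: l=5 → 1; l=6 → 2; l=7 → 3.
Total orbitals: 1 + 2 + 3 = 6.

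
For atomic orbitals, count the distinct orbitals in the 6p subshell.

3

A subshell has 2l+1 orbitals; with l = 1, that's 3.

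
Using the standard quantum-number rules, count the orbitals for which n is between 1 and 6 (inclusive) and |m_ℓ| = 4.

6

Treat each shell separately and count matching orbitals:
n=5 → 2; n=6 → 4.
Total orbitals: 2 + 4 = 6.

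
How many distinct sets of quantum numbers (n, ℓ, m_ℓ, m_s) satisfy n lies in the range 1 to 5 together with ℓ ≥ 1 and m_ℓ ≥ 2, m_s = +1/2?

Per-shell orbital counts meeting the constraint:
n=3 → 1; n=4 → 3; n=5 → 6.
Orbitals: 1 + 3 + 6 = 10. With m_s fixed to +1/2 there is one state per orbital, so 10 states.

10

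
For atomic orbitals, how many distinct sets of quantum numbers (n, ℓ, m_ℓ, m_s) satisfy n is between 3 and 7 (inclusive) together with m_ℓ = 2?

30

Per-shell orbital counts meeting the constraint:
n=3 → 1; n=4 → 2; n=5 → 3; n=6 → 4; n=7 → 5.
Orbitals: 1 + 2 + 3 + 4 + 5 = 15. Including both spin states (m_s = ±1/2) gives 2 × 15 = 30 states.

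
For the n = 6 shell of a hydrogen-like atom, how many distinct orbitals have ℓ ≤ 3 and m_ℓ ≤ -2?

3

For n = 6, ℓ ranges over 0 … 5.
Orbitals with ℓ ≤ 3 and m_ℓ ≤ -2, by ℓ: ℓ=2 → 1; ℓ=3 → 2.
Total orbitals: 1 + 2 = 3.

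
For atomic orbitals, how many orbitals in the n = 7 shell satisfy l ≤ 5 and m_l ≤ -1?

15

With n = 7 the allowed l are 0, 1, …, 6.
Per l-value: l=1 → 1; l=2 → 2; l=3 → 3; l=4 → 4; l=5 → 5.
Total orbitals: 1 + 2 + 3 + 4 + 5 = 15.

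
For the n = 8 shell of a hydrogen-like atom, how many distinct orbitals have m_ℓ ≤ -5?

The n = 8 shell has ℓ = 0 through 7; check each.
Contributions: ℓ=5 → 1; ℓ=6 → 2; ℓ=7 → 3.
Total orbitals: 1 + 2 + 3 = 6.

6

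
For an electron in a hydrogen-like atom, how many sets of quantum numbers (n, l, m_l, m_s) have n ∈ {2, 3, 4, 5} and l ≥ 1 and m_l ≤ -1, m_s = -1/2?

Work shell by shell — for each n, count the (l, m_l) pairs that satisfy l ≥ 1 and m_l ≤ -1:
n=2 → 1; n=3 → 3; n=4 → 6; n=5 → 10.
Orbitals: 1 + 3 + 6 + 10 = 20. With m_s fixed to -1/2 there is one state per orbital, so 20 states.

20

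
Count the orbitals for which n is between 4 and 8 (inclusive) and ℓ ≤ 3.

Work shell by shell — for each n, count the (ℓ, m_ℓ) pairs that satisfy ℓ ≤ 3:
n=4 → 16; n=5 → 16; n=6 → 16; n=7 → 16; n=8 → 16.
Total orbitals: 16 + 16 + 16 + 16 + 16 = 80.

80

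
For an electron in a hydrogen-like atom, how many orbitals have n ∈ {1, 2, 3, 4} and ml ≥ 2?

Per-shell orbital counts meeting the constraint:
n=3 → 1; n=4 → 3.
Total orbitals: 1 + 3 = 4.

4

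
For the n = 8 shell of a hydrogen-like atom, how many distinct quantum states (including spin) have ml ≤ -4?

For n = 8, l ranges over 0 … 7.
Orbitals with ml ≤ -4, by l: l=4 → 1; l=5 → 2; l=6 → 3; l=7 → 4.
Orbitals: 1 + 2 + 3 + 4 = 10. Each orbital carries two spin states, so 10 × 2 = 20 states.

20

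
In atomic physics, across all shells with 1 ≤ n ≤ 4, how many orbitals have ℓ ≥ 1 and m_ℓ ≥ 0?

Treat each shell separately and count matching orbitals:
n=2 → 2; n=3 → 5; n=4 → 9.
Total orbitals: 2 + 5 + 9 = 16.

16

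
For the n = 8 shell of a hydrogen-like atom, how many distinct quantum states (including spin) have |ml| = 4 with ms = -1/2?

Go through l = 0, …, 7 (the values permitted for n = 8).
Contributions: l=4 → 2; l=5 → 2; l=6 → 2; l=7 → 2.
Orbitals: 2 + 2 + 2 + 2 = 8. With ms fixed to a single value there is one state per orbital, giving 8 states.

8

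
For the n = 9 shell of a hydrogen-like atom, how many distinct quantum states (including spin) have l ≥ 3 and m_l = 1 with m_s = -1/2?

6

Go through l = 0, …, 8 (the values permitted for n = 9).
Orbitals with l ≥ 3 and m_l = 1, by l: l=3 → 1; l=4 → 1; l=5 → 1; l=6 → 1; l=7 → 1; l=8 → 1.
Orbitals: 1 + 1 + 1 + 1 + 1 + 1 = 6. With m_s fixed to a single value there is one state per orbital, giving 6 states.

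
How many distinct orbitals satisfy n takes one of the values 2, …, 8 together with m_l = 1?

28

For each n in the range, tally the orbitals obeying m_l = 1:
n=2 → 1; n=3 → 2; n=4 → 3; n=5 → 4; n=6 → 5; n=7 → 6; n=8 → 7.
Total orbitals: 1 + 2 + 3 + 4 + 5 + 6 + 7 = 28.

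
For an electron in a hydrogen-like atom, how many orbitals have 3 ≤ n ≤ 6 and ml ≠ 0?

68

Go shell by shell, enumerating (l, ml) with ml ≠ 0:
n=3 → 6; n=4 → 12; n=5 → 20; n=6 → 30.
Total orbitals: 6 + 12 + 20 + 30 = 68.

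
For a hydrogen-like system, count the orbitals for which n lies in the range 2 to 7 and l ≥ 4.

62

Go shell by shell, enumerating (l, m_l) with l ≥ 4:
n=5 → 9; n=6 → 20; n=7 → 33.
Total orbitals: 9 + 20 + 33 = 62.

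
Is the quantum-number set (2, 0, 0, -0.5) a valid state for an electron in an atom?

Valid

n = 2 is a positive integer. l = 0 satisfies 0 ≤ l ≤ n−1 = 1. m_l = 0 lies in the range −l … +l (here 0). m_s = -1/2 is one of ±1/2.
All four constraints are satisfied.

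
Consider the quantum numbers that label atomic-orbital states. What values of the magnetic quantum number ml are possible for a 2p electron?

The 2p subshell has l = 1, and ml takes every integer from −l to +l. With l = 1 that gives the 3 values -1, 0, 1.

-1, 0, 1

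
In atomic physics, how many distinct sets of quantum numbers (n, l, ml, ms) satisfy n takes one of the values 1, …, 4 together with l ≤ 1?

26

Count contributing orbitals for each principal shell:
n=1 → 1; n=2 → 4; n=3 → 4; n=4 → 4.
Orbitals: 1 + 4 + 4 + 4 = 13. Including both spin states (ms = ±1/2) gives 2 × 13 = 26 states.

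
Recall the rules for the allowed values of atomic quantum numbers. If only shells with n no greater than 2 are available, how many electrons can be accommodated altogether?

10

Total orbitals = 1² + 2² = 5. Doubling for spin gives 10 electrons.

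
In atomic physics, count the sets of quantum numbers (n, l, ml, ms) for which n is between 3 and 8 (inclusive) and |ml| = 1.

Count contributing orbitals for each principal shell:
n=3 → 4; n=4 → 6; n=5 → 8; n=6 → 10; n=7 → 12; n=8 → 14.
Orbitals: 4 + 6 + 8 + 10 + 12 + 14 = 54. Including both spin states (ms = ±1/2) gives 2 × 54 = 108 states.

108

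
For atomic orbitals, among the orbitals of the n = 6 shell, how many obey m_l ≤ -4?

The n = 6 shell has l = 0 through 5; check each.
Per l-value: l=4 → 1; l=5 → 2.
Total orbitals: 1 + 2 = 3.

3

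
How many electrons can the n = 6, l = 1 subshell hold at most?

6

A subshell with l = 1 has 2l+1 = 3 orbitals, each holding 2 electrons (spin ±1/2), so 3 × 2 = 6.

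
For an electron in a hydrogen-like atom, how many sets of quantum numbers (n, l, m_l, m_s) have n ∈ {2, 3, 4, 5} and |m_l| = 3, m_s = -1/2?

For each n in the range, tally the orbitals obeying |m_l| = 3:
n=4 → 2; n=5 → 4.
Orbitals: 2 + 4 = 6. With m_s fixed to -1/2 there is one state per orbital, so 6 states.

6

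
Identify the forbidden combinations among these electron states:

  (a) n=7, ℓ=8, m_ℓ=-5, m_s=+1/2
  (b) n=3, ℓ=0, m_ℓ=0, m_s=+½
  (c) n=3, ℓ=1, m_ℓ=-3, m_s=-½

(a) and (c)

(a) has ℓ = 8 ≥ n = 7, violating 0 ≤ ℓ ≤ n−1.
(c) has |m_ℓ| = 3 > ℓ = 1, violating −ℓ ≤ m_ℓ ≤ ℓ.
The remaining set (b) satisfies all four rules.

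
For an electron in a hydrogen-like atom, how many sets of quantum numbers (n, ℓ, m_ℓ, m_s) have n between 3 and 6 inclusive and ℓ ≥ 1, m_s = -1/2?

82

Work shell by shell — for each n, count the (ℓ, m_ℓ) pairs that satisfy ℓ ≥ 1:
n=3 → 8; n=4 → 15; n=5 → 24; n=6 → 35.
Orbitals: 8 + 15 + 24 + 35 = 82. With m_s fixed to -1/2 there is one state per orbital, so 82 states.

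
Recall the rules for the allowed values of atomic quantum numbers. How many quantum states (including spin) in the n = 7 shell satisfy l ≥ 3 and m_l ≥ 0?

44

Contributions: l=3 → 4; l=4 → 5; l=5 → 6; l=6 → 7.
Orbitals: 4 + 5 + 6 + 7 = 22. Each orbital carries two spin states, so 22 × 2 = 44 states.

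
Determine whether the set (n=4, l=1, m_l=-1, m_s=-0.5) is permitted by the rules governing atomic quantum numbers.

n = 4 is a positive integer. l = 1 satisfies 0 ≤ l ≤ n−1 = 3. m_l = -1 lies in the range −l … +l (here −1 … 1). m_s = -1/2 is one of ±1/2.
All four constraints are satisfied.

Yes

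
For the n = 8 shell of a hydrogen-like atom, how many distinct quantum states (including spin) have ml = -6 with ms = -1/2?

Orbitals with ml = -6, by l: l=6 → 1; l=7 → 1.
Orbitals: 1 + 1 = 2. With ms fixed to a single value there is one state per orbital, giving 2 states.

2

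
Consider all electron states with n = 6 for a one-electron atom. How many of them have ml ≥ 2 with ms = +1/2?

Orbitals with ml ≥ 2, by l: l=2 → 1; l=3 → 2; l=4 → 3; l=5 → 4.
Orbitals: 1 + 2 + 3 + 4 = 10. With ms fixed to a single value there is one state per orbital, giving 10 states.

10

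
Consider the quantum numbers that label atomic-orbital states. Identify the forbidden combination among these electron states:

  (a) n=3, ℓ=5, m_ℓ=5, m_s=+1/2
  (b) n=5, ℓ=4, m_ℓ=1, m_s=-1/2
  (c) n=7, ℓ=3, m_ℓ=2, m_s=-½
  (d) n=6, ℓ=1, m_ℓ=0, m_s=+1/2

(a)

(a) has ℓ = 5 ≥ n = 3, violating 0 ≤ ℓ ≤ n−1.
The remaining sets (b), (c), (d) satisfy all four rules.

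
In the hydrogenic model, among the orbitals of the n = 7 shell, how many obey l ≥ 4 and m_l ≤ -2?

For n = 7, l ranges over 0 … 6.
The (l, m_l) pairs meeting l ≥ 4 and m_l ≤ -2 give: l=4 → 3; l=5 → 4; l=6 → 5.
Total orbitals: 3 + 4 + 5 = 12.

12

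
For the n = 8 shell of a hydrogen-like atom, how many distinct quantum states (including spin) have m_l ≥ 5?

12

The (l, m_l) pairs meeting m_l ≥ 5 give: l=5 → 1; l=6 → 2; l=7 → 3.
Orbitals: 1 + 2 + 3 = 6. Each orbital carries two spin states, so 6 × 2 = 12 states.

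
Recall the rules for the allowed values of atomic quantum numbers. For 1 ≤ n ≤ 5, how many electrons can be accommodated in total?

110

Total orbitals = 1² + 2² + 3² + 4² + 5² = 55. Doubling for spin gives 110 electrons.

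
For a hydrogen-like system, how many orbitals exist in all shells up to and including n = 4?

30

Total orbitals = 1² + 2² + 3² + 4² = 30.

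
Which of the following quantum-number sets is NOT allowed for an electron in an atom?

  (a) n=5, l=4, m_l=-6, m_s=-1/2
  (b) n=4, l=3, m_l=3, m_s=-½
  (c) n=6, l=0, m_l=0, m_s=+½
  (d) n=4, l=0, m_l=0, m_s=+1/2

(a) has |m_l| = 6 > l = 4, violating −l ≤ m_l ≤ l.
The remaining sets (b), (c), (d) satisfy all four rules.

(a)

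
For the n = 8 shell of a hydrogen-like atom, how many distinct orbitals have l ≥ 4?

For n = 8, l ranges over 0 … 7.
The (l, ml) pairs meeting l ≥ 4 give: l=4 → 9; l=5 → 11; l=6 → 13; l=7 → 15.
Total orbitals: 9 + 11 + 13 + 15 = 48.

48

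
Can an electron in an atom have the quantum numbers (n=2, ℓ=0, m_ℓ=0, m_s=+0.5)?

Yes

n = 2 is a positive integer. ℓ = 0 satisfies 0 ≤ ℓ ≤ n−1 = 1. m_ℓ = 0 lies in the range −ℓ … +ℓ (here 0). m_s = +1/2 is one of ±1/2.
All four constraints are satisfied.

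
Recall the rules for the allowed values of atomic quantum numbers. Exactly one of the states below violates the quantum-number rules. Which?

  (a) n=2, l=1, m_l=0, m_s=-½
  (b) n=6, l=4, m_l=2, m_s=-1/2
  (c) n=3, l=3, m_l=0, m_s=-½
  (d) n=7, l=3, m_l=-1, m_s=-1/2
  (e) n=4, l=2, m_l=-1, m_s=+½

(c)

(c) has l = 3 ≥ n = 3, violating 0 ≤ l ≤ n−1.
The remaining sets (a), (b), (d), (e) satisfy all four rules.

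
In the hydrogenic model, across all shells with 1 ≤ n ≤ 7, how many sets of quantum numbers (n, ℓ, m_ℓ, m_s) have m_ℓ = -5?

Work shell by shell — for each n, count the (ℓ, m_ℓ) pairs that satisfy m_ℓ = -5:
n=6 → 1; n=7 → 2.
Orbitals: 1 + 2 = 3. Including both spin states (m_s = ±1/2) gives 2 × 3 = 6 states.

6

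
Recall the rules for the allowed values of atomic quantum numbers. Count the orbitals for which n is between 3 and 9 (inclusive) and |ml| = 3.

Count contributing orbitals for each principal shell:
n=4 → 2; n=5 → 4; n=6 → 6; n=7 → 8; n=8 → 10; n=9 → 12.
Total orbitals: 2 + 4 + 6 + 8 + 10 + 12 = 42.

42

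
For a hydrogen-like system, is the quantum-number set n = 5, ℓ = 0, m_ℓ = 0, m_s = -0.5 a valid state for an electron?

Valid

n = 5 is a positive integer. ℓ = 0 satisfies 0 ≤ ℓ ≤ n−1 = 4. m_ℓ = 0 lies in the range −ℓ … +ℓ (here 0). m_s = -1/2 is one of ±1/2.
All four constraints are satisfied.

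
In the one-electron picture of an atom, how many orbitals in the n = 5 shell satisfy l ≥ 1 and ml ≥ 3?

3

The n = 5 shell has l = 0 through 4; check each.
Orbitals with l ≥ 1 and ml ≥ 3, by l: l=3 → 1; l=4 → 2.
Total orbitals: 1 + 2 = 3.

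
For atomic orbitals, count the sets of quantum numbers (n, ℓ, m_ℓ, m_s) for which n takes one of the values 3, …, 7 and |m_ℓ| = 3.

Treat each shell separately and count matching orbitals:
n=4 → 2; n=5 → 4; n=6 → 6; n=7 → 8.
Orbitals: 2 + 4 + 6 + 8 = 20. Including both spin states (m_s = ±1/2) gives 2 × 20 = 40 states.

40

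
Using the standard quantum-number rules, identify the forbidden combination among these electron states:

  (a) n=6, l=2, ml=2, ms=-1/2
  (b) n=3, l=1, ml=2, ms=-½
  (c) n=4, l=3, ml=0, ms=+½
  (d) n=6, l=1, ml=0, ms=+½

(b) has |ml| = 2 > l = 1, violating −l ≤ ml ≤ l.
The remaining sets (a), (c), (d) satisfy all four rules.

(b)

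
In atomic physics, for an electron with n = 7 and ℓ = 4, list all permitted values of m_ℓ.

-4, -3, -2, -1, 0, 1, 2, 3, 4

m_ℓ takes every integer from −ℓ to +ℓ. With ℓ = 4 that gives the 9 values -4, -3, -2, -1, 0, 1, 2, 3, 4.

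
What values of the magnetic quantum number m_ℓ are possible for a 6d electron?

The 6d subshell has ℓ = 2, and m_ℓ takes every integer from −ℓ to +ℓ. With ℓ = 2 that gives the 5 values -2, -1, 0, 1, 2.

-2, -1, 0, 1, 2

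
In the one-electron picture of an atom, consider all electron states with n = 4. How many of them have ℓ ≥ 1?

The n = 4 shell has ℓ = 0 through 3; check each.
Orbitals with ℓ ≥ 1, by ℓ: ℓ=1 → 3; ℓ=2 → 5; ℓ=3 → 7.
Orbitals: 3 + 5 + 7 = 15. Each orbital carries two spin states, so 15 × 2 = 30 states.

30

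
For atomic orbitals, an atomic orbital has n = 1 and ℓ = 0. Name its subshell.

1s

ℓ = 0 corresponds to the letter 's', so the subshell is 1s.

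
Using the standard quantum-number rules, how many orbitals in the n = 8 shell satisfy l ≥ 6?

28

Go through l = 0, …, 7 (the values permitted for n = 8).
Per l-value: l=6 → 13; l=7 → 15.
Total orbitals: 13 + 15 = 28.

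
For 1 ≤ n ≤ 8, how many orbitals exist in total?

Total orbitals = 1² + 2² + 3² + 4² + 5² + 6² + 7² + 8² = 204.

204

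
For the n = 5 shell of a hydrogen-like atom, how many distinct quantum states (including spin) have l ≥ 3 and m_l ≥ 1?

For n = 5, l ranges over 0 … 4.
Contributions: l=3 → 3; l=4 → 4.
Orbitals: 3 + 4 = 7. Each orbital carries two spin states, so 7 × 2 = 14 states.

14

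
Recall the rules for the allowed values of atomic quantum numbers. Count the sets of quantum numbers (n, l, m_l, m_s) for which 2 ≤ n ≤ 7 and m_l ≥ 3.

Go shell by shell, enumerating (l, m_l) with m_l ≥ 3:
n=4 → 1; n=5 → 3; n=6 → 6; n=7 → 10.
Orbitals: 1 + 3 + 6 + 10 = 20. Including both spin states (m_s = ±1/2) gives 2 × 20 = 40 states.

40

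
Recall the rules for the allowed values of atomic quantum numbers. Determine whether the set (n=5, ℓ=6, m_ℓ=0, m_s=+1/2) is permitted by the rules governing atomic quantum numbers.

Not allowed

The orbital quantum number must satisfy 0 ≤ ℓ ≤ n−1. With n = 5 the allowed ℓ values are 0, 1, 2, 3, 4, so ℓ = 6 is out of range.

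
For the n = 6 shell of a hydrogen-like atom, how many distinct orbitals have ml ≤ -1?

For n = 6, l ranges over 0 … 5.
Per l-value: l=1 → 1; l=2 → 2; l=3 → 3; l=4 → 4; l=5 → 5.
Total orbitals: 1 + 2 + 3 + 4 + 5 = 15.

15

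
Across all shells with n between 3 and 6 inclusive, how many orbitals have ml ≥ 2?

Count contributing orbitals for each principal shell:
n=3 → 1; n=4 → 3; n=5 → 6; n=6 → 10.
Total orbitals: 1 + 3 + 6 + 10 = 20.

20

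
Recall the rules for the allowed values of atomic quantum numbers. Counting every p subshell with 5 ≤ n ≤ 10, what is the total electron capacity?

A p subshell (ℓ = 1) exists for every n ≥ 2, so shells n = 5, 6, 7, 8, 9, 10 each contribute one — 6 subshells.
Since each p subshell holds 2(2·1+1) = 6 electrons, the total is 6 × 6 = 36.

36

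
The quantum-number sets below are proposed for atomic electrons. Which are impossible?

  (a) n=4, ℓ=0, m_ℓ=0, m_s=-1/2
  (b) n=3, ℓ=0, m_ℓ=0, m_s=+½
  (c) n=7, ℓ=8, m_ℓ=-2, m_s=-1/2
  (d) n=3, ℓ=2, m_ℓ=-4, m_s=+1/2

(c) has ℓ = 8 ≥ n = 7, violating 0 ≤ ℓ ≤ n−1.
(d) has |m_ℓ| = 4 > ℓ = 2, violating −ℓ ≤ m_ℓ ≤ ℓ.
The remaining sets (a), (b) satisfy all four rules.

(c) and (d)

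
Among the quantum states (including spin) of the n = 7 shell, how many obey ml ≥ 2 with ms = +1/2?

Per l-value: l=2 → 1; l=3 → 2; l=4 → 3; l=5 → 4; l=6 → 5.
Orbitals: 1 + 2 + 3 + 4 + 5 = 15. With ms fixed to a single value there is one state per orbital, giving 15 states.

15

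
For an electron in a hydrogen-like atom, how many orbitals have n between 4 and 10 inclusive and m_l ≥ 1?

161

Treat each shell separately and count matching orbitals:
n=4 → 6; n=5 → 10; n=6 → 15; n=7 → 21; n=8 → 28; n=9 → 36; n=10 → 45.
Total orbitals: 6 + 10 + 15 + 21 + 28 + 36 + 45 = 161.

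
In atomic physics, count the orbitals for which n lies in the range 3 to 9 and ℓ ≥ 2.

252

For each n in the range, tally the orbitals obeying ℓ ≥ 2:
n=3 → 5; n=4 → 12; n=5 → 21; n=6 → 32; n=7 → 45; n=8 → 60; n=9 → 77.
Total orbitals: 5 + 12 + 21 + 32 + 45 + 60 + 77 = 252.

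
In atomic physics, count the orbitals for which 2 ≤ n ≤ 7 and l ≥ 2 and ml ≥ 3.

Count contributing orbitals for each principal shell:
n=4 → 1; n=5 → 3; n=6 → 6; n=7 → 10.
Total orbitals: 1 + 3 + 6 + 10 = 20.

20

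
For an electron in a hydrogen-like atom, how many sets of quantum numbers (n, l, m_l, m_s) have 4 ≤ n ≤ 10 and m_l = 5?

Per-shell orbital counts meeting the constraint:
n=6 → 1; n=7 → 2; n=8 → 3; n=9 → 4; n=10 → 5.
Orbitals: 1 + 2 + 3 + 4 + 5 = 15. Including both spin states (m_s = ±1/2) gives 2 × 15 = 30 states.

30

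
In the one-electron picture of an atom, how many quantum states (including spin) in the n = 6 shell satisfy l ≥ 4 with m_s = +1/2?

20

For n = 6, l ranges over 0 … 5.
Orbitals with l ≥ 4, by l: l=4 → 9; l=5 → 11.
Orbitals: 9 + 11 = 20. With m_s fixed to a single value there is one state per orbital, giving 20 states.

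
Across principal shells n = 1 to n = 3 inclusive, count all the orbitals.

14

Shell n has n² orbitals: 1²=1 + 2²=4 + 3²=9 = 14 orbitals.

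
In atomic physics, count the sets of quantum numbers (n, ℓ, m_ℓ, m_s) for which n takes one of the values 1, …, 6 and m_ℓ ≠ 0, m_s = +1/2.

Count contributing orbitals for each principal shell:
n=2 → 2; n=3 → 6; n=4 → 12; n=5 → 20; n=6 → 30.
Orbitals: 2 + 6 + 12 + 20 + 30 = 70. With m_s fixed to +1/2 there is one state per orbital, so 70 states.

70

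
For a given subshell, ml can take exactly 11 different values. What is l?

l = 5 (h)

ml ranges over 2l+1 integers, so 2l+1 = 11 ⇒ l = 5.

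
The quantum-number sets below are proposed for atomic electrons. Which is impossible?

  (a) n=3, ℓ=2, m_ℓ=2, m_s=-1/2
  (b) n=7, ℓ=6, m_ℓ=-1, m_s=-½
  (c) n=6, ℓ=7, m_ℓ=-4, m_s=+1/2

(c) has ℓ = 7 ≥ n = 6, violating 0 ≤ ℓ ≤ n−1.
The remaining sets (a), (b) satisfy all four rules.

(c)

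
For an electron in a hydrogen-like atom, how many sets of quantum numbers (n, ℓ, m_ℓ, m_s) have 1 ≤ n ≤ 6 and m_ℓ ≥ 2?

40

Go shell by shell, enumerating (ℓ, m_ℓ) with m_ℓ ≥ 2:
n=3 → 1; n=4 → 3; n=5 → 6; n=6 → 10.
Orbitals: 1 + 3 + 6 + 10 = 20. Including both spin states (m_s = ±1/2) gives 2 × 20 = 40 states.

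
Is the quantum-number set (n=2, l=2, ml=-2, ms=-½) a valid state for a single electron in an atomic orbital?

The orbital quantum number must satisfy 0 ≤ l ≤ n−1. With n = 2 the allowed l values are 0, 1, so l = 2 is out of range.

No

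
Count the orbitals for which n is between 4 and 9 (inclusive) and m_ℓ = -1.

Treat each shell separately and count matching orbitals:
n=4 → 3; n=5 → 4; n=6 → 5; n=7 → 6; n=8 → 7; n=9 → 8.
Total orbitals: 3 + 4 + 5 + 6 + 7 + 8 = 33.

33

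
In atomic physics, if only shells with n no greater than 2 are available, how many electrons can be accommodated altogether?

10

Total orbitals = 1² + 2² = 5. Doubling for spin gives 10 electrons.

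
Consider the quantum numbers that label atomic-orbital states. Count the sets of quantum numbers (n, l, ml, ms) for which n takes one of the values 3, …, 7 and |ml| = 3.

40

Count contributing orbitals for each principal shell:
n=4 → 2; n=5 → 4; n=6 → 6; n=7 → 8.
Orbitals: 2 + 4 + 6 + 8 = 20. Including both spin states (ms = ±1/2) gives 2 × 20 = 40 states.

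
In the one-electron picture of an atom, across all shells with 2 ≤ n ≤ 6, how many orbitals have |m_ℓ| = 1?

30

Go shell by shell, enumerating (ℓ, m_ℓ) with |m_ℓ| = 1:
n=2 → 2; n=3 → 4; n=4 → 6; n=5 → 8; n=6 → 10.
Total orbitals: 2 + 4 + 6 + 8 + 10 = 30.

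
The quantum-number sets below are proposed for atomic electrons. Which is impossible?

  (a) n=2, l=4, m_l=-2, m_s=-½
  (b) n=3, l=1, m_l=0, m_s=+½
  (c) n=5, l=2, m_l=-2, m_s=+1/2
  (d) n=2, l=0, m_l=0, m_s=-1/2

(a) has l = 4 ≥ n = 2, violating 0 ≤ l ≤ n−1.
The remaining sets (b), (c), (d) satisfy all four rules.

(a)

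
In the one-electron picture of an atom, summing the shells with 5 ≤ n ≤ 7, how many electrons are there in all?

220

Shell n has n² orbitals: 5²=25 + 6²=36 + 7²=49 = 110 orbitals.
Two spin states per orbital: 2 × 110 = 220 electrons.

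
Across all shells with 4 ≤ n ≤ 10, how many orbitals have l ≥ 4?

259

Work shell by shell — for each n, count the (l, ml) pairs that satisfy l ≥ 4:
n=5 → 9; n=6 → 20; n=7 → 33; n=8 → 48; n=9 → 65; n=10 → 84.
Total orbitals: 9 + 20 + 33 + 48 + 65 + 84 = 259.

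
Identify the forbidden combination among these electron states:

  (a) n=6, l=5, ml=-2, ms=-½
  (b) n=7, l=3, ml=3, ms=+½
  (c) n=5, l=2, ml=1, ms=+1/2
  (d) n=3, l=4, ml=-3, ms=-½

(d) has l = 4 ≥ n = 3, violating 0 ≤ l ≤ n−1.
The remaining sets (a), (b), (c) satisfy all four rules.

(d)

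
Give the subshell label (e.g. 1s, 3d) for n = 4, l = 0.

l = 0 corresponds to the letter 's', so the subshell is 4s.

4s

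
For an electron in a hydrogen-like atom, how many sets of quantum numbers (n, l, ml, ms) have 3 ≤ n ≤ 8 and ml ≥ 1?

166

Count contributing orbitals for each principal shell:
n=3 → 3; n=4 → 6; n=5 → 10; n=6 → 15; n=7 → 21; n=8 → 28.
Orbitals: 3 + 6 + 10 + 15 + 21 + 28 = 83. Including both spin states (ms = ±1/2) gives 2 × 83 = 166 states.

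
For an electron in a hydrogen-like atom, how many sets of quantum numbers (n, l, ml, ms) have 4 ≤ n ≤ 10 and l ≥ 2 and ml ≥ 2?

238

Count contributing orbitals for each principal shell:
n=4 → 3; n=5 → 6; n=6 → 10; n=7 → 15; n=8 → 21; n=9 → 28; n=10 → 36.
Orbitals: 3 + 6 + 10 + 15 + 21 + 28 + 36 = 119. Including both spin states (ms = ±1/2) gives 2 × 119 = 238 states.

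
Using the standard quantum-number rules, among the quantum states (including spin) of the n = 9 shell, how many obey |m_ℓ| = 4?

The n = 9 shell has ℓ = 0 through 8; check each.
The (ℓ, m_ℓ) pairs meeting |m_ℓ| = 4 give: ℓ=4 → 2; ℓ=5 → 2; ℓ=6 → 2; ℓ=7 → 2; ℓ=8 → 2.
Orbitals: 2 + 2 + 2 + 2 + 2 = 10. Each orbital carries two spin states, so 10 × 2 = 20 states.

20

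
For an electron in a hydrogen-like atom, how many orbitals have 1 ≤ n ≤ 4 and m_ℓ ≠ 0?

Treat each shell separately and count matching orbitals:
n=2 → 2; n=3 → 6; n=4 → 12.
Total orbitals: 2 + 6 + 12 = 20.

20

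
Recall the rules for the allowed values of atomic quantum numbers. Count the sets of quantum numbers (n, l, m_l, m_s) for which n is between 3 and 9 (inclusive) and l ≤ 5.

Treat each shell separately and count matching orbitals:
n=3 → 9; n=4 → 16; n=5 → 25; n=6 → 36; n=7 → 36; n=8 → 36; n=9 → 36.
Orbitals: 9 + 16 + 25 + 36 + 36 + 36 + 36 = 194. Including both spin states (m_s = ±1/2) gives 2 × 194 = 388 states.

388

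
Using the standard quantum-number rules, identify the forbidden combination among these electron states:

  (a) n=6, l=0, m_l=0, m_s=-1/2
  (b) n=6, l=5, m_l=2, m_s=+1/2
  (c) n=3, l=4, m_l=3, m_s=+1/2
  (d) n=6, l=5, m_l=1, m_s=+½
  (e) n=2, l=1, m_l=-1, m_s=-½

(c)

(c) has l = 4 ≥ n = 3, violating 0 ≤ l ≤ n−1.
The remaining sets (a), (b), (d), (e) satisfy all four rules.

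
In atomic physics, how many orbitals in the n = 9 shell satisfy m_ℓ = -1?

The (ℓ, m_ℓ) pairs meeting m_ℓ = -1 give: ℓ=1 → 1; ℓ=2 → 1; ℓ=3 → 1; ℓ=4 → 1; ℓ=5 → 1; ℓ=6 → 1; ℓ=7 → 1; ℓ=8 → 1.
Total orbitals: 1 + 1 + 1 + 1 + 1 + 1 + 1 + 1 = 8.

8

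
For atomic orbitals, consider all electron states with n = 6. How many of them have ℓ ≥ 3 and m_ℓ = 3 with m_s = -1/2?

Contributions: ℓ=3 → 1; ℓ=4 → 1; ℓ=5 → 1.
Orbitals: 1 + 1 + 1 = 3. With m_s fixed to a single value there is one state per orbital, giving 3 states.

3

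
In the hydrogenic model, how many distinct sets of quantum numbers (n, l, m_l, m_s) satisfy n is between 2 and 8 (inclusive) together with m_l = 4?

For each n in the range, tally the orbitals obeying m_l = 4:
n=5 → 1; n=6 → 2; n=7 → 3; n=8 → 4.
Orbitals: 1 + 2 + 3 + 4 = 10. Including both spin states (m_s = ±1/2) gives 2 × 10 = 20 states.

20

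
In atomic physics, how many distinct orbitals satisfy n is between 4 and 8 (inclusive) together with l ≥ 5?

Count contributing orbitals for each principal shell:
n=6 → 11; n=7 → 24; n=8 → 39.
Total orbitals: 11 + 24 + 39 = 74.

74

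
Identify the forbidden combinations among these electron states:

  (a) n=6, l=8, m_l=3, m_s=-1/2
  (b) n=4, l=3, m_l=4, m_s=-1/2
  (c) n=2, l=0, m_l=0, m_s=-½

(a) has l = 8 ≥ n = 6, violating 0 ≤ l ≤ n−1.
(b) has |m_l| = 4 > l = 3, violating −l ≤ m_l ≤ l.
The remaining set (c) satisfies all four rules.

(a) and (b)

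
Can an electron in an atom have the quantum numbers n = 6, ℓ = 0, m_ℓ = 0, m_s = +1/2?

Yes

n = 6 is a positive integer. ℓ = 0 satisfies 0 ≤ ℓ ≤ n−1 = 5. m_ℓ = 0 lies in the range −ℓ … +ℓ (here 0). m_s = +1/2 is one of ±1/2.
All four constraints are satisfied.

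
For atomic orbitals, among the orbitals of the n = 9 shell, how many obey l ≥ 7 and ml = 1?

The n = 9 shell has l = 0 through 8; check each.
The (l, ml) pairs meeting l ≥ 7 and ml = 1 give: l=7 → 1; l=8 → 1.
Total orbitals: 1 + 1 = 2.

2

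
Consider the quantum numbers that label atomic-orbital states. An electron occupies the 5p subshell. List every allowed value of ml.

-1, 0, 1

The 5p subshell has l = 1, and ml takes every integer from −l to +l. With l = 1 that gives the 3 values -1, 0, 1.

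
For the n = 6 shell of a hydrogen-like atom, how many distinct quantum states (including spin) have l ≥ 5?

For n = 6, l ranges over 0 … 5.
Per l-value: l=5 → 11.
Orbitals: 11. Each orbital carries two spin states, so 11 × 2 = 22 states.

22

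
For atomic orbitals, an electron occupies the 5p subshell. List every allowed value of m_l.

-1, 0, 1

The 5p subshell has l = 1, and m_l takes every integer from −l to +l. With l = 1 that gives the 3 values -1, 0, 1.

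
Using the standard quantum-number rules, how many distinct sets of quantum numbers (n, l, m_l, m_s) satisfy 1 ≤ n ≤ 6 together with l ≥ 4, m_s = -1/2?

For each n in the range, tally the orbitals obeying l ≥ 4:
n=5 → 9; n=6 → 20.
Orbitals: 9 + 20 = 29. With m_s fixed to -1/2 there is one state per orbital, so 29 states.

29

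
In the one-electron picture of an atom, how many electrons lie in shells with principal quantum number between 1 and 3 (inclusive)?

Shell n has n² orbitals: 1²=1 + 2²=4 + 3²=9 = 14 orbitals.
Two spin states per orbital: 2 × 14 = 28 electrons.

28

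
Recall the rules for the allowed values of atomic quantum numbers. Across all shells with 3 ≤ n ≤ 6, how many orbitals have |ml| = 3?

Work shell by shell — for each n, count the (l, ml) pairs that satisfy |ml| = 3:
n=4 → 2; n=5 → 4; n=6 → 6.
Total orbitals: 2 + 4 + 6 = 12.

12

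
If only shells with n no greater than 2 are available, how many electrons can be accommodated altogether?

10

Total orbitals = 1² + 2² = 5. Doubling for spin gives 10 electrons.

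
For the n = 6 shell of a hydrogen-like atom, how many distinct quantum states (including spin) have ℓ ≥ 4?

With n = 6 the allowed ℓ are 0, 1, …, 5.
Contributions: ℓ=4 → 9; ℓ=5 → 11.
Orbitals: 9 + 11 = 20. Each orbital carries two spin states, so 20 × 2 = 40 states.

40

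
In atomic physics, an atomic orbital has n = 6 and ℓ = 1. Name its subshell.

6p

ℓ = 1 corresponds to the letter 'p', so the subshell is 6p.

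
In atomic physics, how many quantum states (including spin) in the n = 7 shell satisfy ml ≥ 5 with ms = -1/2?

3

Go through l = 0, …, 6 (the values permitted for n = 7).
The (l, ml) pairs meeting ml ≥ 5 give: l=5 → 1; l=6 → 2.
Orbitals: 1 + 2 = 3. With ms fixed to a single value there is one state per orbital, giving 3 states.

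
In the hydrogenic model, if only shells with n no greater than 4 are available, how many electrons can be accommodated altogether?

Total orbitals = 1² + 2² + 3² + 4² = 30. Doubling for spin gives 60 electrons.

60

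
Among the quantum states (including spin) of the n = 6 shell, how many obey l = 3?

14

Go through l = 0, …, 5 (the values permitted for n = 6).
Per l-value: l=3 → 7.
Orbitals: 7. Each orbital carries two spin states, so 7 × 2 = 14 states.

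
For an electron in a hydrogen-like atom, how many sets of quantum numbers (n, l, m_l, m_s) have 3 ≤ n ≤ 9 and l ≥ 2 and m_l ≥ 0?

280

Go shell by shell, enumerating (l, m_l) with l ≥ 2 and m_l ≥ 0:
n=3 → 3; n=4 → 7; n=5 → 12; n=6 → 18; n=7 → 25; n=8 → 33; n=9 → 42.
Orbitals: 3 + 7 + 12 + 18 + 25 + 33 + 42 = 140. Including both spin states (m_s = ±1/2) gives 2 × 140 = 280 states.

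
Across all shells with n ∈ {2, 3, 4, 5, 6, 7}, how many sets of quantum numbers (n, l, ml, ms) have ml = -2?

Go shell by shell, enumerating (l, ml) with ml = -2:
n=3 → 1; n=4 → 2; n=5 → 3; n=6 → 4; n=7 → 5.
Orbitals: 1 + 2 + 3 + 4 + 5 = 15. Including both spin states (ms = ±1/2) gives 2 × 15 = 30 states.

30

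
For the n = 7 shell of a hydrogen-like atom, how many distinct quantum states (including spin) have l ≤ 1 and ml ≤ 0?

6

The (l, ml) pairs meeting l ≤ 1 and ml ≤ 0 give: l=0 → 1; l=1 → 2.
Orbitals: 1 + 2 = 3. Each orbital carries two spin states, so 3 × 2 = 6 states.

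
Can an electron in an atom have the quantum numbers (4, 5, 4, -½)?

The orbital quantum number must satisfy 0 ≤ l ≤ n−1. With n = 4 the allowed l values are 0, 1, 2, 3, so l = 5 is out of range.

Invalid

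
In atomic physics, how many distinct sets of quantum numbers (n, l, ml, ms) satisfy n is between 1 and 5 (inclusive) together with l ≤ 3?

92

Go shell by shell, enumerating (l, ml) with l ≤ 3:
n=1 → 1; n=2 → 4; n=3 → 9; n=4 → 16; n=5 → 16.
Orbitals: 1 + 4 + 9 + 16 + 16 = 46. Including both spin states (ms = ±1/2) gives 2 × 46 = 92 states.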